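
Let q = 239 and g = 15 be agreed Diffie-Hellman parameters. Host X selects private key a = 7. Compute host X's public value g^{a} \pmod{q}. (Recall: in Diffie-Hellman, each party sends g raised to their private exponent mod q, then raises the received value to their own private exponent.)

187

Public value = 15^{7} \pmod{239}.
15^1 ≡ 15 (mod 239)
15^2 = (15^1)^2 ≡ 15^2 = 225 ≡ 225 (mod 239)
15^4 = (15^2)^2 ≡ 225^2 = 50625 ≡ 196 (mod 239)
15^7 = 15^4 · 15^2 · 15^1 ≡ 196 · 225 · 15 ≡ 187 (mod 239).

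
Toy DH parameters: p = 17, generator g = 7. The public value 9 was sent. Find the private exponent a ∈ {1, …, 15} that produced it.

Try successive powers of 7 modulo 17:
7^1 ≡ 7
7^2 ≡ 15
7^3 ≡ 3
7^4 ≡ 4
7^5 ≡ 11
7^6 ≡ 9
Found: a = 6.

6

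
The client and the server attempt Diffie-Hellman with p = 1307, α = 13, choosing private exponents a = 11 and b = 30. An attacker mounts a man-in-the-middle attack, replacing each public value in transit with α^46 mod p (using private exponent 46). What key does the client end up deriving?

707

The client receives an attacker's public value M = 13^46 mod 1307 instead of the honest one.
13^1 ≡ 13 (mod 1307)
13^2 = (13^1)^2 ≡ 13^2 = 169 ≡ 169 (mod 1307)
13^4 = (13^2)^2 ≡ 169^2 = 28561 ≡ 1114 (mod 1307)
13^8 = (13^4)^2 ≡ 1114^2 = 1240996 ≡ 653 (mod 1307)
13^16 = (13^8)^2 ≡ 653^2 = 426409 ≡ 327 (mod 1307)
13^32 = (13^16)^2 ≡ 327^2 = 106929 ≡ 1062 (mod 1307)
13^46 = 13^32 · 13^8 · 13^4 · 13^2 ≡ 1062 · 653 · 1114 · 169 ≡ 570 (mod 1307).
So M = 570. The client computes K = M^11 mod 1307.
570^1 ≡ 570 (mod 1307)
570^2 = (570^1)^2 ≡ 570^2 = 324900 ≡ 764 (mod 1307)
570^4 = (570^2)^2 ≡ 764^2 = 583696 ≡ 774 (mod 1307)
570^8 = (570^4)^2 ≡ 774^2 = 599076 ≡ 470 (mod 1307)
570^11 = 570^8 · 570^2 · 570^1 ≡ 470 · 764 · 570 ≡ 707 (mod 1307).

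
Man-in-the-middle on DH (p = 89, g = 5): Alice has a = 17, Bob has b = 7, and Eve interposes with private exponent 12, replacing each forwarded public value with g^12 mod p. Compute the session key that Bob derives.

45

Bob receives Eve's public value M = 5^12 mod 89 instead of the honest one.
5^1 ≡ 5 (mod 89)
5^2 = (5^1)^2 ≡ 5^2 = 25 ≡ 25 (mod 89)
5^4 = (5^2)^2 ≡ 25^2 = 625 ≡ 2 (mod 89)
5^8 = (5^4)^2 ≡ 2^2 = 4 ≡ 4 (mod 89)
5^12 = 5^8 · 5^4 ≡ 4 · 2 ≡ 8 (mod 89).
So M = 8. Bob computes K = M^7 mod 89.
8^1 ≡ 8 (mod 89)
8^2 = (8^1)^2 ≡ 8^2 = 64 ≡ 64 (mod 89)
8^4 = (8^2)^2 ≡ 64^2 = 4096 ≡ 2 (mod 89)
8^7 = 8^4 · 8^2 · 8^1 ≡ 2 · 64 · 8 ≡ 45 (mod 89).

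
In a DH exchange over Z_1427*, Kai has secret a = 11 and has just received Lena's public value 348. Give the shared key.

1182

Shared key K = 348^11 mod 1427.
348^1 ≡ 348 (mod 1427)
348^2 = (348^1)^2 ≡ 348^2 = 121104 ≡ 1236 (mod 1427)
348^4 = (348^2)^2 ≡ 1236^2 = 1527696 ≡ 806 (mod 1427)
348^8 = (348^4)^2 ≡ 806^2 = 649636 ≡ 351 (mod 1427)
348^11 = 348^8 · 348^2 · 348^1 ≡ 351 · 1236 · 348 ≡ 1182 (mod 1427).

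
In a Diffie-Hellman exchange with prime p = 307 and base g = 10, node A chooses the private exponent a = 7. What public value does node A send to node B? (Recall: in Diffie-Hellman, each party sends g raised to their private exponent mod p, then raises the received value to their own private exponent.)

Public value = 10^7 mod 307.
10^1 ≡ 10 (mod 307)
10^2 = (10^1)^2 ≡ 10^2 = 100 ≡ 100 (mod 307)
10^4 = (10^2)^2 ≡ 100^2 = 10000 ≡ 176 (mod 307)
10^7 = 10^4 · 10^2 · 10^1 ≡ 176 · 100 · 10 ≡ 89 (mod 307).

89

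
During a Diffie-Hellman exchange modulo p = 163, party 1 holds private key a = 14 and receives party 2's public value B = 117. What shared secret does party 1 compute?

Shared key K = 117^14 mod 163.
117^1 ≡ 117 (mod 163)
117^2 = (117^1)^2 ≡ 117^2 = 13689 ≡ 160 (mod 163)
117^4 = (117^2)^2 ≡ 160^2 = 25600 ≡ 9 (mod 163)
117^8 = (117^4)^2 ≡ 9^2 = 81 ≡ 81 (mod 163)
117^14 = 117^8 · 117^4 · 117^2 ≡ 81 · 9 · 160 ≡ 95 (mod 163).

95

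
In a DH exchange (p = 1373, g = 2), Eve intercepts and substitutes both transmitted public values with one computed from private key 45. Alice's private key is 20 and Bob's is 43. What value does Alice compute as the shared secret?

15

Alice receives Eve's public value M = 2^45 mod 1373 instead of the honest one.
2^1 ≡ 2 (mod 1373)
2^2 = (2^1)^2 ≡ 2^2 = 4 ≡ 4 (mod 1373)
2^4 = (2^2)^2 ≡ 4^2 = 16 ≡ 16 (mod 1373)
2^8 = (2^4)^2 ≡ 16^2 = 256 ≡ 256 (mod 1373)
2^16 = (2^8)^2 ≡ 256^2 = 65536 ≡ 1005 (mod 1373)
2^32 = (2^16)^2 ≡ 1005^2 = 1010025 ≡ 870 (mod 1373)
2^45 = 2^32 · 2^8 · 2^4 · 2^1 ≡ 870 · 256 · 16 · 2 ≡ 1170 (mod 1373).
So M = 1170. Alice computes K = M^20 mod 1373.
1170^1 ≡ 1170 (mod 1373)
1170^2 = (1170^1)^2 ≡ 1170^2 = 1368900 ≡ 19 (mod 1373)
1170^4 = (1170^2)^2 ≡ 19^2 = 361 ≡ 361 (mod 1373)
1170^8 = (1170^4)^2 ≡ 361^2 = 130321 ≡ 1259 (mod 1373)
1170^16 = (1170^8)^2 ≡ 1259^2 = 1585081 ≡ 639 (mod 1373)
1170^20 = 1170^16 · 1170^4 ≡ 639 · 361 ≡ 15 (mod 1373).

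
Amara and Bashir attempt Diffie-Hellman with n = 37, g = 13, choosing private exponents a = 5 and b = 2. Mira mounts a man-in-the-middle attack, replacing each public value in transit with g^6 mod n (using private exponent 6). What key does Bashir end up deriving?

10

Bashir receives Mira's public value M = 13^6 mod 37 instead of the honest one.
13^1 ≡ 13 (mod 37)
13^2 = (13^1)^2 ≡ 13^2 = 169 ≡ 21 (mod 37)
13^4 = (13^2)^2 ≡ 21^2 = 441 ≡ 34 (mod 37)
13^6 = 13^4 · 13^2 ≡ 34 · 21 ≡ 11 (mod 37).
So M = 11. Bashir computes K = M^2 mod 37.
11^1 ≡ 11 (mod 37)
11^2 = (11^1)^2 ≡ 11^2 = 121 ≡ 10 (mod 37)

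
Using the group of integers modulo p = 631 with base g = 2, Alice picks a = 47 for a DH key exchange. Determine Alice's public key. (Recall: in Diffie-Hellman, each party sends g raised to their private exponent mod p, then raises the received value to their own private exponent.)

4

Public value = 2^47 mod 631.
2^1 ≡ 2 (mod 631)
2^2 = (2^1)^2 ≡ 2^2 = 4 ≡ 4 (mod 631)
2^4 = (2^2)^2 ≡ 4^2 = 16 ≡ 16 (mod 631)
2^8 = (2^4)^2 ≡ 16^2 = 256 ≡ 256 (mod 631)
2^16 = (2^8)^2 ≡ 256^2 = 65536 ≡ 543 (mod 631)
2^32 = (2^16)^2 ≡ 543^2 = 294849 ≡ 172 (mod 631)
2^47 = 2^32 · 2^8 · 2^4 · 2^2 · 2^1 ≡ 172 · 256 · 16 · 4 · 2 ≡ 4 (mod 631).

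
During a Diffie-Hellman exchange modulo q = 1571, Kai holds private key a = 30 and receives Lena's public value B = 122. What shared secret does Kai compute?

1309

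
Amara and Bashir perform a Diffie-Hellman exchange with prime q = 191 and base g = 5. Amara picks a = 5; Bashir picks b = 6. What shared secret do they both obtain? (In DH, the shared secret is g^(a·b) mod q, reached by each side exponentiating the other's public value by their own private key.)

Amara sends A = g^a mod q = 5^5 mod 191.
5^1 ≡ 5 (mod 191)
5^2 = (5^1)^2 ≡ 5^2 = 25 ≡ 25 (mod 191)
5^4 = (5^2)^2 ≡ 25^2 = 625 ≡ 52 (mod 191)
5^5 = 5^4 · 5^1 ≡ 52 · 5 ≡ 69 (mod 191).
So A = 69. Bashir then computes K = A^b mod q = 69^6 mod 191.
69^1 ≡ 69 (mod 191)
69^2 = (69^1)^2 ≡ 69^2 = 4761 ≡ 177 (mod 191)
69^4 = (69^2)^2 ≡ 177^2 = 31329 ≡ 5 (mod 191)
69^6 = 69^4 · 69^2 ≡ 5 · 177 ≡ 121 (mod 191).

121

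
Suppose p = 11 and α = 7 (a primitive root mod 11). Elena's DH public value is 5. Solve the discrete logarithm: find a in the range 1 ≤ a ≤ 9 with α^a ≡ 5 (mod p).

2

Try successive powers of 7 modulo 11:
7^1 ≡ 7
7^2 ≡ 5
Found: a = 2.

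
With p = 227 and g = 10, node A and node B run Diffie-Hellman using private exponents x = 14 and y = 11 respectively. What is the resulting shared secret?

110

Node B sends B = g^y mod p = 10^11 mod 227.
10^1 ≡ 10 (mod 227)
10^2 = (10^1)^2 ≡ 10^2 = 100 ≡ 100 (mod 227)
10^4 = (10^2)^2 ≡ 100^2 = 10000 ≡ 12 (mod 227)
10^8 = (10^4)^2 ≡ 12^2 = 144 ≡ 144 (mod 227)
10^11 = 10^8 · 10^2 · 10^1 ≡ 144 · 100 · 10 ≡ 82 (mod 227).
So B = 82. Node A then computes K = B^x mod p = 82^14 mod 227.
82^1 ≡ 82 (mod 227)
82^2 = (82^1)^2 ≡ 82^2 = 6724 ≡ 141 (mod 227)
82^4 = (82^2)^2 ≡ 141^2 = 19881 ≡ 132 (mod 227)
82^8 = (82^4)^2 ≡ 132^2 = 17424 ≡ 172 (mod 227)
82^14 = 82^8 · 82^4 · 82^2 ≡ 172 · 132 · 141 ≡ 110 (mod 227).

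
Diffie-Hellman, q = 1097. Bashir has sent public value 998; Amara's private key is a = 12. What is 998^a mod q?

519

Shared key K = 998^12 mod 1097.
998^1 ≡ 998 (mod 1097)
998^2 = (998^1)^2 ≡ 998^2 = 996004 ≡ 1025 (mod 1097)
998^4 = (998^2)^2 ≡ 1025^2 = 1050625 ≡ 796 (mod 1097)
998^8 = (998^4)^2 ≡ 796^2 = 633616 ≡ 647 (mod 1097)
998^12 = 998^8 · 998^4 ≡ 647 · 796 ≡ 519 (mod 1097).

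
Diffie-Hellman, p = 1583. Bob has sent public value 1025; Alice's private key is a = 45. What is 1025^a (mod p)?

Shared key K = 1025^45 mod 1583.
1025^1 ≡ 1025 (mod 1583)
1025^2 = (1025^1)^2 ≡ 1025^2 = 1050625 ≡ 1096 (mod 1583)
1025^4 = (1025^2)^2 ≡ 1096^2 = 1201216 ≡ 1302 (mod 1583)
1025^8 = (1025^4)^2 ≡ 1302^2 = 1695204 ≡ 1394 (mod 1583)
1025^16 = (1025^8)^2 ≡ 1394^2 = 1943236 ≡ 895 (mod 1583)
1025^32 = (1025^16)^2 ≡ 895^2 = 801025 ≡ 27 (mod 1583)
1025^45 = 1025^32 · 1025^8 · 1025^4 · 1025^1 ≡ 27 · 1394 · 1302 · 1025 ≡ 1403 (mod 1583).

1403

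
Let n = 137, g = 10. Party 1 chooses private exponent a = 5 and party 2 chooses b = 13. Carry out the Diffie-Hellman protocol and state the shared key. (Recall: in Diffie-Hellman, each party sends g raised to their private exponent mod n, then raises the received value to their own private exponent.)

10

Party 1 sends A = g^a mod n = 10^5 mod 137.
10^1 ≡ 10 (mod 137)
10^2 = (10^1)^2 ≡ 10^2 = 100 ≡ 100 (mod 137)
10^4 = (10^2)^2 ≡ 100^2 = 10000 ≡ 136 (mod 137)
10^5 = 10^4 · 10^1 ≡ 136 · 10 ≡ 127 (mod 137).
So A = 127. Party 2 then computes K = A^b mod n = 127^13 mod 137.
127^1 ≡ 127 (mod 137)
127^2 = (127^1)^2 ≡ 127^2 = 16129 ≡ 100 (mod 137)
127^4 = (127^2)^2 ≡ 100^2 = 10000 ≡ 136 (mod 137)
127^8 = (127^4)^2 ≡ 136^2 = 18496 ≡ 1 (mod 137)
127^13 = 127^8 · 127^4 · 127^1 ≡ 1 · 136 · 127 ≡ 10 (mod 137).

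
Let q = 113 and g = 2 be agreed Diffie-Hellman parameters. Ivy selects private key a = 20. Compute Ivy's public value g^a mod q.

49

Public value = 2^20 mod 113.
2^1 ≡ 2 (mod 113)
2^2 = (2^1)^2 ≡ 2^2 = 4 ≡ 4 (mod 113)
2^4 = (2^2)^2 ≡ 4^2 = 16 ≡ 16 (mod 113)
2^8 = (2^4)^2 ≡ 16^2 = 256 ≡ 30 (mod 113)
2^16 = (2^8)^2 ≡ 30^2 = 900 ≡ 109 (mod 113)
2^20 = 2^16 · 2^4 ≡ 109 · 16 ≡ 49 (mod 113).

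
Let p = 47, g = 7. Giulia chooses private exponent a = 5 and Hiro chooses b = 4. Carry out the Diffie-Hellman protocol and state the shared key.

37

Hiro sends B = g^b mod p = 7^4 mod 47.
7^1 ≡ 7 (mod 47)
7^2 = (7^1)^2 ≡ 7^2 = 49 ≡ 2 (mod 47)
7^4 = (7^2)^2 ≡ 2^2 = 4 ≡ 4 (mod 47)
So B = 4. Giulia then computes K = B^a mod p = 4^5 mod 47.
4^1 ≡ 4 (mod 47)
4^2 = (4^1)^2 ≡ 4^2 = 16 ≡ 16 (mod 47)
4^4 = (4^2)^2 ≡ 16^2 = 256 ≡ 21 (mod 47)
4^5 = 4^4 · 4^1 ≡ 21 · 4 ≡ 37 (mod 47).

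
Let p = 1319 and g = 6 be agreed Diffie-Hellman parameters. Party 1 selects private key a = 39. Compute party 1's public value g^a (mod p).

Public value = 6^39 (mod 1319).
6^1 ≡ 6 (mod 1319)
6^2 = (6^1)^2 ≡ 6^2 = 36 ≡ 36 (mod 1319)
6^4 = (6^2)^2 ≡ 36^2 = 1296 ≡ 1296 (mod 1319)
6^8 = (6^4)^2 ≡ 1296^2 = 1679616 ≡ 529 (mod 1319)
6^16 = (6^8)^2 ≡ 529^2 = 279841 ≡ 213 (mod 1319)
6^32 = (6^16)^2 ≡ 213^2 = 45369 ≡ 523 (mod 1319)
6^39 = 6^32 · 6^4 · 6^2 · 6^1 ≡ 523 · 1296 · 36 · 6 ≡ 166 (mod 1319).

166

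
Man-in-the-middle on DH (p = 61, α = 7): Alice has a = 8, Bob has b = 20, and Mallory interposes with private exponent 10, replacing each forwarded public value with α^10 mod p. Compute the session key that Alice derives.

Alice receives Mallory's public value M = 7^10 mod 61 instead of the honest one.
7^1 ≡ 7 (mod 61)
7^2 = (7^1)^2 ≡ 7^2 = 49 ≡ 49 (mod 61)
7^4 = (7^2)^2 ≡ 49^2 = 2401 ≡ 22 (mod 61)
7^8 = (7^4)^2 ≡ 22^2 = 484 ≡ 57 (mod 61)
7^10 = 7^8 · 7^2 ≡ 57 · 49 ≡ 48 (mod 61).
So M = 48. Alice computes K = M^8 mod 61.
48^1 ≡ 48 (mod 61)
48^2 = (48^1)^2 ≡ 48^2 = 2304 ≡ 47 (mod 61)
48^4 = (48^2)^2 ≡ 47^2 = 2209 ≡ 13 (mod 61)
48^8 = (48^4)^2 ≡ 13^2 = 169 ≡ 47 (mod 61)

47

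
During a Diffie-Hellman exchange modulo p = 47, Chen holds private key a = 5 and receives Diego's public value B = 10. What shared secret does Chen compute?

31

Shared key K = 10^5 mod 47.
10^1 ≡ 10 (mod 47)
10^2 = (10^1)^2 ≡ 10^2 = 100 ≡ 6 (mod 47)
10^4 = (10^2)^2 ≡ 6^2 = 36 ≡ 36 (mod 47)
10^5 = 10^4 · 10^1 ≡ 36 · 10 ≡ 31 (mod 47).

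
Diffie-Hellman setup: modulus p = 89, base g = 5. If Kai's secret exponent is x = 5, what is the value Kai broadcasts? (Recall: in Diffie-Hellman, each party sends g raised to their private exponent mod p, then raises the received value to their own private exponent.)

10

Public value = 5^5 mod 89.
5^1 ≡ 5 (mod 89)
5^2 = (5^1)^2 ≡ 5^2 = 25 ≡ 25 (mod 89)
5^4 = (5^2)^2 ≡ 25^2 = 625 ≡ 2 (mod 89)
5^5 = 5^4 · 5^1 ≡ 2 · 5 ≡ 10 (mod 89).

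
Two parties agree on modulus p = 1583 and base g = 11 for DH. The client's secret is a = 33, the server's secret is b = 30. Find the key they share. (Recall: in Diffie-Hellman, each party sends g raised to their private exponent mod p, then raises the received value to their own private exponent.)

459

The client sends A = g^a mod p = 11^33 mod 1583.
11^1 ≡ 11 (mod 1583)
11^2 = (11^1)^2 ≡ 11^2 = 121 ≡ 121 (mod 1583)
11^4 = (11^2)^2 ≡ 121^2 = 14641 ≡ 394 (mod 1583)
11^8 = (11^4)^2 ≡ 394^2 = 155236 ≡ 102 (mod 1583)
11^16 = (11^8)^2 ≡ 102^2 = 10404 ≡ 906 (mod 1583)
11^32 = (11^16)^2 ≡ 906^2 = 820836 ≡ 842 (mod 1583)
11^33 = 11^32 · 11^1 ≡ 842 · 11 ≡ 1347 (mod 1583).
So A = 1347. The server then computes K = A^b mod p = 1347^30 mod 1583.
1347^1 ≡ 1347 (mod 1583)
1347^2 = (1347^1)^2 ≡ 1347^2 = 1814409 ≡ 291 (mod 1583)
1347^4 = (1347^2)^2 ≡ 291^2 = 84681 ≡ 782 (mod 1583)
1347^8 = (1347^4)^2 ≡ 782^2 = 611524 ≡ 486 (mod 1583)
1347^16 = (1347^8)^2 ≡ 486^2 = 236196 ≡ 329 (mod 1583)
1347^30 = 1347^16 · 1347^8 · 1347^4 · 1347^2 ≡ 329 · 486 · 782 · 291 ≡ 459 (mod 1583).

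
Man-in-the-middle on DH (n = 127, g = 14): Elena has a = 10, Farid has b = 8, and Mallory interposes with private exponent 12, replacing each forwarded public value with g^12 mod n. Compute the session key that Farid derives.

47

Farid receives Mallory's public value M = 14^12 mod 127 instead of the honest one.
14^1 ≡ 14 (mod 127)
14^2 = (14^1)^2 ≡ 14^2 = 196 ≡ 69 (mod 127)
14^4 = (14^2)^2 ≡ 69^2 = 4761 ≡ 62 (mod 127)
14^8 = (14^4)^2 ≡ 62^2 = 3844 ≡ 34 (mod 127)
14^12 = 14^8 · 14^4 ≡ 34 · 62 ≡ 76 (mod 127).
So M = 76. Farid computes K = M^8 mod 127.
76^1 ≡ 76 (mod 127)
76^2 = (76^1)^2 ≡ 76^2 = 5776 ≡ 61 (mod 127)
76^4 = (76^2)^2 ≡ 61^2 = 3721 ≡ 38 (mod 127)
76^8 = (76^4)^2 ≡ 38^2 = 1444 ≡ 47 (mod 127)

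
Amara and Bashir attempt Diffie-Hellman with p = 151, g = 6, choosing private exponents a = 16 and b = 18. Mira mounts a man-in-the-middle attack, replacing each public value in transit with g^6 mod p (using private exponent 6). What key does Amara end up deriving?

94

Amara receives Mira's public value M = 6^6 mod 151 instead of the honest one.
6^1 ≡ 6 (mod 151)
6^2 = (6^1)^2 ≡ 6^2 = 36 ≡ 36 (mod 151)
6^4 = (6^2)^2 ≡ 36^2 = 1296 ≡ 88 (mod 151)
6^6 = 6^4 · 6^2 ≡ 88 · 36 ≡ 148 (mod 151).
So M = 148. Amara computes K = M^16 mod 151.
148^1 ≡ 148 (mod 151)
148^2 = (148^1)^2 ≡ 148^2 = 21904 ≡ 9 (mod 151)
148^4 = (148^2)^2 ≡ 9^2 = 81 ≡ 81 (mod 151)
148^8 = (148^4)^2 ≡ 81^2 = 6561 ≡ 68 (mod 151)
148^16 = (148^8)^2 ≡ 68^2 = 4624 ≡ 94 (mod 151)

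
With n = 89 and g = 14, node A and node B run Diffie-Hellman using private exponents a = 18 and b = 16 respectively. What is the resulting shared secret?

Node B sends B = g^b mod n = 14^16 mod 89.
14^1 ≡ 14 (mod 89)
14^2 = (14^1)^2 ≡ 14^2 = 196 ≡ 18 (mod 89)
14^4 = (14^2)^2 ≡ 18^2 = 324 ≡ 57 (mod 89)
14^8 = (14^4)^2 ≡ 57^2 = 3249 ≡ 45 (mod 89)
14^16 = (14^8)^2 ≡ 45^2 = 2025 ≡ 67 (mod 89)
So B = 67. Node A then computes K = B^a mod n = 67^18 mod 89.
67^1 ≡ 67 (mod 89)
67^2 = (67^1)^2 ≡ 67^2 = 4489 ≡ 39 (mod 89)
67^4 = (67^2)^2 ≡ 39^2 = 1521 ≡ 8 (mod 89)
67^8 = (67^4)^2 ≡ 8^2 = 64 ≡ 64 (mod 89)
67^16 = (67^8)^2 ≡ 64^2 = 4096 ≡ 2 (mod 89)
67^18 = 67^16 · 67^2 ≡ 2 · 39 ≡ 78 (mod 89).

78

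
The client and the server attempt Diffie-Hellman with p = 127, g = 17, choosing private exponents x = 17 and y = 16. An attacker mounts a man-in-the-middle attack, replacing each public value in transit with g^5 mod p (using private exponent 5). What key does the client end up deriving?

41

The client receives an attacker's public value M = 17^5 mod 127 instead of the honest one.
17^1 ≡ 17 (mod 127)
17^2 = (17^1)^2 ≡ 17^2 = 289 ≡ 35 (mod 127)
17^4 = (17^2)^2 ≡ 35^2 = 1225 ≡ 82 (mod 127)
17^5 = 17^4 · 17^1 ≡ 82 · 17 ≡ 124 (mod 127).
So M = 124. The client computes K = M^17 mod 127.
124^1 ≡ 124 (mod 127)
124^2 = (124^1)^2 ≡ 124^2 = 15376 ≡ 9 (mod 127)
124^4 = (124^2)^2 ≡ 9^2 = 81 ≡ 81 (mod 127)
124^8 = (124^4)^2 ≡ 81^2 = 6561 ≡ 84 (mod 127)
124^16 = (124^8)^2 ≡ 84^2 = 7056 ≡ 71 (mod 127)
124^17 = 124^16 · 124^1 ≡ 71 · 124 ≡ 41 (mod 127).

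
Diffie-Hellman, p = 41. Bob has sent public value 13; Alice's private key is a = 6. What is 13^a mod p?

Shared key K = 13^6 mod 41.
13^1 ≡ 13 (mod 41)
13^2 = (13^1)^2 ≡ 13^2 = 169 ≡ 5 (mod 41)
13^4 = (13^2)^2 ≡ 5^2 = 25 ≡ 25 (mod 41)
13^6 = 13^4 · 13^2 ≡ 25 · 5 ≡ 2 (mod 41).

2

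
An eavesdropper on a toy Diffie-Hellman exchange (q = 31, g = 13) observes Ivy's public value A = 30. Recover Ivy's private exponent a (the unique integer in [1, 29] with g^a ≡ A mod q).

Try successive powers of 13 modulo 31:
13^1 ≡ 13
13^2 ≡ 14
13^3 ≡ 27
13^4 ≡ 10
13^5 ≡ 6
13^6 ≡ 16
13^7 ≡ 22
13^8 ≡ 7
13^9 ≡ 29
13^10 ≡ 5
13^11 ≡ 3
13^12 ≡ 8
13^13 ≡ 11
13^14 ≡ 19
13^15 ≡ 30
Found: a = 15.

15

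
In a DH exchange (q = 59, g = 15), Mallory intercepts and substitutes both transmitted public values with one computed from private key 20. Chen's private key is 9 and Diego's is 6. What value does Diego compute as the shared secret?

3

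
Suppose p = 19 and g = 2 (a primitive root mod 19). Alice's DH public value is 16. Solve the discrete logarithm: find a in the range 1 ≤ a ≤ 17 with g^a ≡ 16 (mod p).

4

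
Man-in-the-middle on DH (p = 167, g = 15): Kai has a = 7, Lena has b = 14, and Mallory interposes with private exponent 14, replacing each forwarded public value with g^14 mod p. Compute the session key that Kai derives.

126

Kai receives Mallory's public value M = 15^14 mod 167 instead of the honest one.
15^1 ≡ 15 (mod 167)
15^2 = (15^1)^2 ≡ 15^2 = 225 ≡ 58 (mod 167)
15^4 = (15^2)^2 ≡ 58^2 = 3364 ≡ 24 (mod 167)
15^8 = (15^4)^2 ≡ 24^2 = 576 ≡ 75 (mod 167)
15^14 = 15^8 · 15^4 · 15^2 ≡ 75 · 24 · 58 ≡ 25 (mod 167).
So M = 25. Kai computes K = M^7 mod 167.
25^1 ≡ 25 (mod 167)
25^2 = (25^1)^2 ≡ 25^2 = 625 ≡ 124 (mod 167)
25^4 = (25^2)^2 ≡ 124^2 = 15376 ≡ 12 (mod 167)
25^7 = 25^4 · 25^2 · 25^1 ≡ 12 · 124 · 25 ≡ 126 (mod 167).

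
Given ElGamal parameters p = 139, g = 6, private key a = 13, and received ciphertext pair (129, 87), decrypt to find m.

105

Shared mask s = c₁^a mod p = 129^13 mod 139.
129^1 ≡ 129 (mod 139)
129^2 = (129^1)^2 ≡ 129^2 = 16641 ≡ 100 (mod 139)
129^4 = (129^2)^2 ≡ 100^2 = 10000 ≡ 131 (mod 139)
129^8 = (129^4)^2 ≡ 131^2 = 17161 ≡ 64 (mod 139)
129^13 = 129^8 · 129^4 · 129^1 ≡ 64 · 131 · 129 ≡ 116 (mod 139).
So s = 116; s⁻¹ ≡ 6 (mod 139).
m = c₂ · s⁻¹ mod 139 = 87 · 6 mod 139 = 105.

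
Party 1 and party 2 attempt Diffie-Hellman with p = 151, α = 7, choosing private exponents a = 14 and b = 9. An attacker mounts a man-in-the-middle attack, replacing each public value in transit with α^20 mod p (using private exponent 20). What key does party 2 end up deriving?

8

Party 2 receives an attacker's public value M = 7^20 mod 151 instead of the honest one.
7^1 ≡ 7 (mod 151)
7^2 = (7^1)^2 ≡ 7^2 = 49 ≡ 49 (mod 151)
7^4 = (7^2)^2 ≡ 49^2 = 2401 ≡ 136 (mod 151)
7^8 = (7^4)^2 ≡ 136^2 = 18496 ≡ 74 (mod 151)
7^16 = (7^8)^2 ≡ 74^2 = 5476 ≡ 40 (mod 151)
7^20 = 7^16 · 7^4 ≡ 40 · 136 ≡ 4 (mod 151).
So M = 4. Party 2 computes K = M^9 mod 151.
4^1 ≡ 4 (mod 151)
4^2 = (4^1)^2 ≡ 4^2 = 16 ≡ 16 (mod 151)
4^4 = (4^2)^2 ≡ 16^2 = 256 ≡ 105 (mod 151)
4^8 = (4^4)^2 ≡ 105^2 = 11025 ≡ 2 (mod 151)
4^9 = 4^8 · 4^1 ≡ 2 · 4 ≡ 8 (mod 151).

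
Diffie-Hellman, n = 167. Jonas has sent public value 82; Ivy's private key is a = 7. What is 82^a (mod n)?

146

Shared key K = 82^7 mod 167.
82^1 ≡ 82 (mod 167)
82^2 = (82^1)^2 ≡ 82^2 = 6724 ≡ 44 (mod 167)
82^4 = (82^2)^2 ≡ 44^2 = 1936 ≡ 99 (mod 167)
82^7 = 82^4 · 82^2 · 82^1 ≡ 99 · 44 · 82 ≡ 146 (mod 167).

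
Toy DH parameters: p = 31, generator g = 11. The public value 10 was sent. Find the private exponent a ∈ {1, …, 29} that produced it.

28

Try successive powers of 11 modulo 31:
11^1 ≡ 11
11^2 ≡ 28
11^3 ≡ 29
11^4 ≡ 9
11^5 ≡ 6
11^6 ≡ 4
11^7 ≡ 13
11^8 ≡ 19
11^9 ≡ 23
11^10 ≡ 5
11^11 ≡ 24
11^12 ≡ 16
11^13 ≡ 21
11^14 ≡ 14
11^15 ≡ 30
11^16 ≡ 20
11^17 ≡ 3
11^18 ≡ 2
11^19 ≡ 22
11^20 ≡ 25
11^21 ≡ 27
11^22 ≡ 18
11^23 ≡ 12
11^24 ≡ 8
11^25 ≡ 26
11^26 ≡ 7
11^27 ≡ 15
11^28 ≡ 10
Found: a = 28.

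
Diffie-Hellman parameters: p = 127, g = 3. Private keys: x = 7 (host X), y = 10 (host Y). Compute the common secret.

99

Host X sends A = g^x mod p = 3^7 mod 127.
3^1 ≡ 3 (mod 127)
3^2 = (3^1)^2 ≡ 3^2 = 9 ≡ 9 (mod 127)
3^4 = (3^2)^2 ≡ 9^2 = 81 ≡ 81 (mod 127)
3^7 = 3^4 · 3^2 · 3^1 ≡ 81 · 9 · 3 ≡ 28 (mod 127).
So A = 28. Host Y then computes K = A^y mod p = 28^10 mod 127.
28^1 ≡ 28 (mod 127)
28^2 = (28^1)^2 ≡ 28^2 = 784 ≡ 22 (mod 127)
28^4 = (28^2)^2 ≡ 22^2 = 484 ≡ 103 (mod 127)
28^8 = (28^4)^2 ≡ 103^2 = 10609 ≡ 68 (mod 127)
28^10 = 28^8 · 28^2 ≡ 68 · 22 ≡ 99 (mod 127).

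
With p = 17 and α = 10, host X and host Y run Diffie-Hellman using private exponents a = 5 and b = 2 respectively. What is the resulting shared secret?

Host X sends A = α^a mod p = 10^5 mod 17.
10^1 ≡ 10 (mod 17)
10^2 = (10^1)^2 ≡ 10^2 = 100 ≡ 15 (mod 17)
10^4 = (10^2)^2 ≡ 15^2 = 225 ≡ 4 (mod 17)
10^5 = 10^4 · 10^1 ≡ 4 · 10 ≡ 6 (mod 17).
So A = 6. Host Y then computes K = A^b mod p = 6^2 mod 17.
6^1 ≡ 6 (mod 17)
6^2 = (6^1)^2 ≡ 6^2 = 36 ≡ 2 (mod 17)

2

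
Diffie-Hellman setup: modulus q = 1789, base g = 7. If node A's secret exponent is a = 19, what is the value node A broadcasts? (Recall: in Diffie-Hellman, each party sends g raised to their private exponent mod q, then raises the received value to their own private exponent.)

Public value = 7^{19} \pmod{1789}.
7^1 ≡ 7 (mod 1789)
7^2 = (7^1)^2 ≡ 7^2 = 49 ≡ 49 (mod 1789)
7^4 = (7^2)^2 ≡ 49^2 = 2401 ≡ 612 (mod 1789)
7^8 = (7^4)^2 ≡ 612^2 = 374544 ≡ 643 (mod 1789)
7^16 = (7^8)^2 ≡ 643^2 = 413449 ≡ 190 (mod 1789)
7^19 = 7^16 · 7^2 · 7^1 ≡ 190 · 49 · 7 ≡ 766 (mod 1789).

766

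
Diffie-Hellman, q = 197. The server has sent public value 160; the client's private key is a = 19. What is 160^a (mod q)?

Shared key K = 160^19 mod 197.
160^1 ≡ 160 (mod 197)
160^2 = (160^1)^2 ≡ 160^2 = 25600 ≡ 187 (mod 197)
160^4 = (160^2)^2 ≡ 187^2 = 34969 ≡ 100 (mod 197)
160^8 = (160^4)^2 ≡ 100^2 = 10000 ≡ 150 (mod 197)
160^16 = (160^8)^2 ≡ 150^2 = 22500 ≡ 42 (mod 197)
160^19 = 160^16 · 160^2 · 160^1 ≡ 42 · 187 · 160 ≡ 174 (mod 197).

174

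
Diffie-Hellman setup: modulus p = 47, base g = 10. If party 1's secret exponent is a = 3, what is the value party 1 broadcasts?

13

Public value = 10^3 mod 47.
10^1 ≡ 10 (mod 47)
10^2 = (10^1)^2 ≡ 10^2 = 100 ≡ 6 (mod 47)
10^3 = 10^2 · 10^1 ≡ 6 · 10 ≡ 13 (mod 47).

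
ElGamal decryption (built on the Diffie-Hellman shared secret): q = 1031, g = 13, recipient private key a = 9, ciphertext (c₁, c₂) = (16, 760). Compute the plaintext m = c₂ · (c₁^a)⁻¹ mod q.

340

Shared mask s = c₁^a mod q = 16^9 mod 1031.
16^1 ≡ 16 (mod 1031)
16^2 = (16^1)^2 ≡ 16^2 = 256 ≡ 256 (mod 1031)
16^4 = (16^2)^2 ≡ 256^2 = 65536 ≡ 583 (mod 1031)
16^8 = (16^4)^2 ≡ 583^2 = 339889 ≡ 690 (mod 1031)
16^9 = 16^8 · 16^1 ≡ 690 · 16 ≡ 730 (mod 1031).
So s = 730; s⁻¹ ≡ 733 (mod 1031).
m = c₂ · s⁻¹ mod 1031 = 760 · 733 mod 1031 = 340.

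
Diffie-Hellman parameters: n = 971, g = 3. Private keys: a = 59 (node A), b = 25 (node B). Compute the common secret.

110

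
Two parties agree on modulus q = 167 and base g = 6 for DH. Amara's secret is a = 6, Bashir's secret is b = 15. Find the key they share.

44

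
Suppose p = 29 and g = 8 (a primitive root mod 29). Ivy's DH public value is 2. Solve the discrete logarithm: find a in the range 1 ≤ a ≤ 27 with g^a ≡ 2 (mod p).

19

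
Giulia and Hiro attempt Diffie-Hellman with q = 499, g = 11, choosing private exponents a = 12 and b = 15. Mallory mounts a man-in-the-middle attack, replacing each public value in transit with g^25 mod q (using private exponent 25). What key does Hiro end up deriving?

Hiro receives Mallory's public value M = 11^25 mod 499 instead of the honest one.
11^1 ≡ 11 (mod 499)
11^2 = (11^1)^2 ≡ 11^2 = 121 ≡ 121 (mod 499)
11^4 = (11^2)^2 ≡ 121^2 = 14641 ≡ 170 (mod 499)
11^8 = (11^4)^2 ≡ 170^2 = 28900 ≡ 457 (mod 499)
11^16 = (11^8)^2 ≡ 457^2 = 208849 ≡ 267 (mod 499)
11^25 = 11^16 · 11^8 · 11^1 ≡ 267 · 457 · 11 ≡ 398 (mod 499).
So M = 398. Hiro computes K = M^15 mod 499.
398^1 ≡ 398 (mod 499)
398^2 = (398^1)^2 ≡ 398^2 = 158404 ≡ 221 (mod 499)
398^4 = (398^2)^2 ≡ 221^2 = 48841 ≡ 438 (mod 499)
398^8 = (398^4)^2 ≡ 438^2 = 191844 ≡ 228 (mod 499)
398^15 = 398^8 · 398^4 · 398^2 · 398^1 ≡ 228 · 438 · 221 · 398 ≡ 93 (mod 499).

93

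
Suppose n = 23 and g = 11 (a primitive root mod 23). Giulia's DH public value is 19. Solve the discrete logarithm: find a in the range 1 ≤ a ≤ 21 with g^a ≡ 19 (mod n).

Try successive powers of 11 modulo 23:
11^1 ≡ 11
11^2 ≡ 6
11^3 ≡ 20
11^4 ≡ 13
11^5 ≡ 5
11^6 ≡ 9
11^7 ≡ 7
11^8 ≡ 8
11^9 ≡ 19
Found: a = 9.

9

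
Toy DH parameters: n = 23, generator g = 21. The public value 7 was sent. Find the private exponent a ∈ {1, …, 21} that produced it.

15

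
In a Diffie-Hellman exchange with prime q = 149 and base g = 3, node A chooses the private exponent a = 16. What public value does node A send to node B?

Public value = 3^16 mod 149.
3^1 ≡ 3 (mod 149)
3^2 = (3^1)^2 ≡ 3^2 = 9 ≡ 9 (mod 149)
3^4 = (3^2)^2 ≡ 9^2 = 81 ≡ 81 (mod 149)
3^8 = (3^4)^2 ≡ 81^2 = 6561 ≡ 5 (mod 149)
3^16 = (3^8)^2 ≡ 5^2 = 25 ≡ 25 (mod 149)

25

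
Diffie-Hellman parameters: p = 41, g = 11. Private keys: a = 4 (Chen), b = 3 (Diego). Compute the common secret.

Diego sends B = g^b mod p = 11^3 mod 41.
11^1 ≡ 11 (mod 41)
11^2 = (11^1)^2 ≡ 11^2 = 121 ≡ 39 (mod 41)
11^3 = 11^2 · 11^1 ≡ 39 · 11 ≡ 19 (mod 41).
So B = 19. Chen then computes K = B^a mod p = 19^4 mod 41.
19^1 ≡ 19 (mod 41)
19^2 = (19^1)^2 ≡ 19^2 = 361 ≡ 33 (mod 41)
19^4 = (19^2)^2 ≡ 33^2 = 1089 ≡ 23 (mod 41)

23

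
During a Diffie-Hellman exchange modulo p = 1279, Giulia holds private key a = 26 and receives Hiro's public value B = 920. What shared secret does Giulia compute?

Shared key K = 920^26 mod 1279.
920^1 ≡ 920 (mod 1279)
920^2 = (920^1)^2 ≡ 920^2 = 846400 ≡ 981 (mod 1279)
920^4 = (920^2)^2 ≡ 981^2 = 962361 ≡ 553 (mod 1279)
920^8 = (920^4)^2 ≡ 553^2 = 305809 ≡ 128 (mod 1279)
920^16 = (920^8)^2 ≡ 128^2 = 16384 ≡ 1036 (mod 1279)
920^26 = 920^16 · 920^8 · 920^2 ≡ 1036 · 128 · 981 ≡ 79 (mod 1279).

79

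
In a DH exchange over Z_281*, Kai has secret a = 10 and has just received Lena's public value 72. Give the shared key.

Shared key K = 72^10 mod 281.
72^1 ≡ 72 (mod 281)
72^2 = (72^1)^2 ≡ 72^2 = 5184 ≡ 126 (mod 281)
72^4 = (72^2)^2 ≡ 126^2 = 15876 ≡ 140 (mod 281)
72^8 = (72^4)^2 ≡ 140^2 = 19600 ≡ 211 (mod 281)
72^10 = 72^8 · 72^2 ≡ 211 · 126 ≡ 172 (mod 281).

172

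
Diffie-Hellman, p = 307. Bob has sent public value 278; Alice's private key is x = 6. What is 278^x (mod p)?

76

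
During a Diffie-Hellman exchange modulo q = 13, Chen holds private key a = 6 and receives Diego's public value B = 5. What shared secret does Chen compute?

12

Shared key K = 5^6 mod 13.
5^1 ≡ 5 (mod 13)
5^2 = (5^1)^2 ≡ 5^2 = 25 ≡ 12 (mod 13)
5^4 = (5^2)^2 ≡ 12^2 = 144 ≡ 1 (mod 13)
5^6 = 5^4 · 5^2 ≡ 1 · 12 ≡ 12 (mod 13).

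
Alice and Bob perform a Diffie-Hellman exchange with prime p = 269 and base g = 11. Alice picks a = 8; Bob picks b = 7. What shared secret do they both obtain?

Bob sends B = g^b mod p = 11^7 mod 269.
11^1 ≡ 11 (mod 269)
11^2 = (11^1)^2 ≡ 11^2 = 121 ≡ 121 (mod 269)
11^4 = (11^2)^2 ≡ 121^2 = 14641 ≡ 115 (mod 269)
11^7 = 11^4 · 11^2 · 11^1 ≡ 115 · 121 · 11 ≡ 4 (mod 269).
So B = 4. Alice then computes K = B^a mod p = 4^8 mod 269.
4^1 ≡ 4 (mod 269)
4^2 = (4^1)^2 ≡ 4^2 = 16 ≡ 16 (mod 269)
4^4 = (4^2)^2 ≡ 16^2 = 256 ≡ 256 (mod 269)
4^8 = (4^4)^2 ≡ 256^2 = 65536 ≡ 169 (mod 269)

169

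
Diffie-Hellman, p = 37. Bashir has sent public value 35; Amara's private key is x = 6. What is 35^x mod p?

27

Shared key K = 35^6 mod 37.
35^1 ≡ 35 (mod 37)
35^2 = (35^1)^2 ≡ 35^2 = 1225 ≡ 4 (mod 37)
35^4 = (35^2)^2 ≡ 4^2 = 16 ≡ 16 (mod 37)
35^6 = 35^4 · 35^2 ≡ 16 · 4 ≡ 27 (mod 37).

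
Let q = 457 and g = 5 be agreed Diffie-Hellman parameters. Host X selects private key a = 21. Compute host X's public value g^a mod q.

320

Public value = 5^21 mod 457.
5^1 ≡ 5 (mod 457)
5^2 = (5^1)^2 ≡ 5^2 = 25 ≡ 25 (mod 457)
5^4 = (5^2)^2 ≡ 25^2 = 625 ≡ 168 (mod 457)
5^8 = (5^4)^2 ≡ 168^2 = 28224 ≡ 347 (mod 457)
5^16 = (5^8)^2 ≡ 347^2 = 120409 ≡ 218 (mod 457)
5^21 = 5^16 · 5^4 · 5^1 ≡ 218 · 168 · 5 ≡ 320 (mod 457).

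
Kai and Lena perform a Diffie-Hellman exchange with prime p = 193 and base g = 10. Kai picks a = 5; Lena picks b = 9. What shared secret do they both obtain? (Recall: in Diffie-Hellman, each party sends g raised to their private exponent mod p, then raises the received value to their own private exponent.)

74

Kai sends A = g^a mod p = 10^5 mod 193.
10^1 ≡ 10 (mod 193)
10^2 = (10^1)^2 ≡ 10^2 = 100 ≡ 100 (mod 193)
10^4 = (10^2)^2 ≡ 100^2 = 10000 ≡ 157 (mod 193)
10^5 = 10^4 · 10^1 ≡ 157 · 10 ≡ 26 (mod 193).
So A = 26. Lena then computes K = A^b mod p = 26^9 mod 193.
26^1 ≡ 26 (mod 193)
26^2 = (26^1)^2 ≡ 26^2 = 676 ≡ 97 (mod 193)
26^4 = (26^2)^2 ≡ 97^2 = 9409 ≡ 145 (mod 193)
26^8 = (26^4)^2 ≡ 145^2 = 21025 ≡ 181 (mod 193)
26^9 = 26^8 · 26^1 ≡ 181 · 26 ≡ 74 (mod 193).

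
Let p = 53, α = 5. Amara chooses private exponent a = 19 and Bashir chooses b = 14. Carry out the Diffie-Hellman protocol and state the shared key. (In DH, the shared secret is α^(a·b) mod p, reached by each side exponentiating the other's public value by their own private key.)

43

Bashir sends B = α^b mod p = 5^14 mod 53.
5^1 ≡ 5 (mod 53)
5^2 = (5^1)^2 ≡ 5^2 = 25 ≡ 25 (mod 53)
5^4 = (5^2)^2 ≡ 25^2 = 625 ≡ 42 (mod 53)
5^8 = (5^4)^2 ≡ 42^2 = 1764 ≡ 15 (mod 53)
5^14 = 5^8 · 5^4 · 5^2 ≡ 15 · 42 · 25 ≡ 9 (mod 53).
So B = 9. Amara then computes K = B^a mod p = 9^19 mod 53.
9^1 ≡ 9 (mod 53)
9^2 = (9^1)^2 ≡ 9^2 = 81 ≡ 28 (mod 53)
9^4 = (9^2)^2 ≡ 28^2 = 784 ≡ 42 (mod 53)
9^8 = (9^4)^2 ≡ 42^2 = 1764 ≡ 15 (mod 53)
9^16 = (9^8)^2 ≡ 15^2 = 225 ≡ 13 (mod 53)
9^19 = 9^16 · 9^2 · 9^1 ≡ 13 · 28 · 9 ≡ 43 (mod 53).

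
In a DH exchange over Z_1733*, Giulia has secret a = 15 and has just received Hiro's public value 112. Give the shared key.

1532

Shared key K = 112^15 mod 1733.
112^1 ≡ 112 (mod 1733)
112^2 = (112^1)^2 ≡ 112^2 = 12544 ≡ 413 (mod 1733)
112^4 = (112^2)^2 ≡ 413^2 = 170569 ≡ 735 (mod 1733)
112^8 = (112^4)^2 ≡ 735^2 = 540225 ≡ 1262 (mod 1733)
112^15 = 112^8 · 112^4 · 112^2 · 112^1 ≡ 1262 · 735 · 413 · 112 ≡ 1532 (mod 1733).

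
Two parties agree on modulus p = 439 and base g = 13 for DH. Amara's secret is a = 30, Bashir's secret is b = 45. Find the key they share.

Amara sends A = g^a mod p = 13^30 mod 439.
13^1 ≡ 13 (mod 439)
13^2 = (13^1)^2 ≡ 13^2 = 169 ≡ 169 (mod 439)
13^4 = (13^2)^2 ≡ 169^2 = 28561 ≡ 26 (mod 439)
13^8 = (13^4)^2 ≡ 26^2 = 676 ≡ 237 (mod 439)
13^16 = (13^8)^2 ≡ 237^2 = 56169 ≡ 416 (mod 439)
13^30 = 13^16 · 13^8 · 13^4 · 13^2 ≡ 416 · 237 · 26 · 169 ≡ 146 (mod 439).
So A = 146. Bashir then computes K = A^b mod p = 146^45 mod 439.
146^1 ≡ 146 (mod 439)
146^2 = (146^1)^2 ≡ 146^2 = 21316 ≡ 244 (mod 439)
146^4 = (146^2)^2 ≡ 244^2 = 59536 ≡ 271 (mod 439)
146^8 = (146^4)^2 ≡ 271^2 = 73441 ≡ 128 (mod 439)
146^16 = (146^8)^2 ≡ 128^2 = 16384 ≡ 141 (mod 439)
146^32 = (146^16)^2 ≡ 141^2 = 19881 ≡ 126 (mod 439)
146^45 = 146^32 · 146^8 · 146^4 · 146^1 ≡ 126 · 128 · 271 · 146 ≡ 145 (mod 439).

145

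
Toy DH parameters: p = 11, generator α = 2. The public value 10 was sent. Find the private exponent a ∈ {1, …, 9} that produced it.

Try successive powers of 2 modulo 11:
2^1 ≡ 2
2^2 ≡ 4
2^3 ≡ 8
2^4 ≡ 5
2^5 ≡ 10
Found: a = 5.

5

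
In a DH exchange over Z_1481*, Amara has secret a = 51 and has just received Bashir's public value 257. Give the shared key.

450

Shared key K = 257^51 mod 1481.
257^1 ≡ 257 (mod 1481)
257^2 = (257^1)^2 ≡ 257^2 = 66049 ≡ 885 (mod 1481)
257^4 = (257^2)^2 ≡ 885^2 = 783225 ≡ 1257 (mod 1481)
257^8 = (257^4)^2 ≡ 1257^2 = 1580049 ≡ 1303 (mod 1481)
257^16 = (257^8)^2 ≡ 1303^2 = 1697809 ≡ 583 (mod 1481)
257^32 = (257^16)^2 ≡ 583^2 = 339889 ≡ 740 (mod 1481)
257^51 = 257^32 · 257^16 · 257^2 · 257^1 ≡ 740 · 583 · 885 · 257 ≡ 450 (mod 1481).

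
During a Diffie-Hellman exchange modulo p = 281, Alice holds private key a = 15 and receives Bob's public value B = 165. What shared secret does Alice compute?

165

Shared key K = 165^15 mod 281.
165^1 ≡ 165 (mod 281)
165^2 = (165^1)^2 ≡ 165^2 = 27225 ≡ 249 (mod 281)
165^4 = (165^2)^2 ≡ 249^2 = 62001 ≡ 181 (mod 281)
165^8 = (165^4)^2 ≡ 181^2 = 32761 ≡ 165 (mod 281)
165^15 = 165^8 · 165^4 · 165^2 · 165^1 ≡ 165 · 181 · 249 · 165 ≡ 165 (mod 281).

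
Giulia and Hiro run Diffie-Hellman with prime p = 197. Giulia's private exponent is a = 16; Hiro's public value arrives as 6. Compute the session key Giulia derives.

Shared key K = 6^16 mod 197.
6^1 ≡ 6 (mod 197)
6^2 = (6^1)^2 ≡ 6^2 = 36 ≡ 36 (mod 197)
6^4 = (6^2)^2 ≡ 36^2 = 1296 ≡ 114 (mod 197)
6^8 = (6^4)^2 ≡ 114^2 = 12996 ≡ 191 (mod 197)
6^16 = (6^8)^2 ≡ 191^2 = 36481 ≡ 36 (mod 197)

36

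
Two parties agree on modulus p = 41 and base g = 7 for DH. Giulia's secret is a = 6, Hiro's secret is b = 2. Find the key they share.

Hiro sends B = g^b mod p = 7^2 mod 41.
7^1 ≡ 7 (mod 41)
7^2 = (7^1)^2 ≡ 7^2 = 49 ≡ 8 (mod 41)
So B = 8. Giulia then computes K = B^a mod p = 8^6 mod 41.
8^1 ≡ 8 (mod 41)
8^2 = (8^1)^2 ≡ 8^2 = 64 ≡ 23 (mod 41)
8^4 = (8^2)^2 ≡ 23^2 = 529 ≡ 37 (mod 41)
8^6 = 8^4 · 8^2 ≡ 37 · 23 ≡ 31 (mod 41).

31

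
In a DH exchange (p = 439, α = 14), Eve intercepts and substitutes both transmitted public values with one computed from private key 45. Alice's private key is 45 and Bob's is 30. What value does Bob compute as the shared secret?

28

Bob receives Eve's public value M = 14^45 mod 439 instead of the honest one.
14^1 ≡ 14 (mod 439)
14^2 = (14^1)^2 ≡ 14^2 = 196 ≡ 196 (mod 439)
14^4 = (14^2)^2 ≡ 196^2 = 38416 ≡ 223 (mod 439)
14^8 = (14^4)^2 ≡ 223^2 = 49729 ≡ 122 (mod 439)
14^16 = (14^8)^2 ≡ 122^2 = 14884 ≡ 397 (mod 439)
14^32 = (14^16)^2 ≡ 397^2 = 157609 ≡ 8 (mod 439)
14^45 = 14^32 · 14^8 · 14^4 · 14^1 ≡ 8 · 122 · 223 · 14 ≡ 412 (mod 439).
So M = 412. Bob computes K = M^30 mod 439.
412^1 ≡ 412 (mod 439)
412^2 = (412^1)^2 ≡ 412^2 = 169744 ≡ 290 (mod 439)
412^4 = (412^2)^2 ≡ 290^2 = 84100 ≡ 251 (mod 439)
412^8 = (412^4)^2 ≡ 251^2 = 63001 ≡ 224 (mod 439)
412^16 = (412^8)^2 ≡ 224^2 = 50176 ≡ 130 (mod 439)
412^30 = 412^16 · 412^8 · 412^4 · 412^2 ≡ 130 · 224 · 251 · 290 ≡ 28 (mod 439).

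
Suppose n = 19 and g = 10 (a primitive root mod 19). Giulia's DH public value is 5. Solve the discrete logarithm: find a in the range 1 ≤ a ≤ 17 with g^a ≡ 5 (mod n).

Try successive powers of 10 modulo 19:
10^1 ≡ 10
10^2 ≡ 5
Found: a = 2.

2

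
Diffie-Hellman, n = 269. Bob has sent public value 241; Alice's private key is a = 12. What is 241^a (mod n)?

78

Shared key K = 241^12 mod 269.
241^1 ≡ 241 (mod 269)
241^2 = (241^1)^2 ≡ 241^2 = 58081 ≡ 246 (mod 269)
241^4 = (241^2)^2 ≡ 246^2 = 60516 ≡ 260 (mod 269)
241^8 = (241^4)^2 ≡ 260^2 = 67600 ≡ 81 (mod 269)
241^12 = 241^8 · 241^4 ≡ 81 · 260 ≡ 78 (mod 269).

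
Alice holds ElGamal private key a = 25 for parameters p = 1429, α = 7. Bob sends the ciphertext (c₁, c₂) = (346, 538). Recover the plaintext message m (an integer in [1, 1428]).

Shared mask s = c₁^a mod p = 346^25 mod 1429.
346^1 ≡ 346 (mod 1429)
346^2 = (346^1)^2 ≡ 346^2 = 119716 ≡ 1109 (mod 1429)
346^4 = (346^2)^2 ≡ 1109^2 = 1229881 ≡ 941 (mod 1429)
346^8 = (346^4)^2 ≡ 941^2 = 885481 ≡ 930 (mod 1429)
346^16 = (346^8)^2 ≡ 930^2 = 864900 ≡ 355 (mod 1429)
346^25 = 346^16 · 346^8 · 346^1 ≡ 355 · 930 · 346 ≡ 498 (mod 1429).
So s = 498; s⁻¹ ≡ 66 (mod 1429).
m = c₂ · s⁻¹ mod 1429 = 538 · 66 mod 1429 = 1212.

1212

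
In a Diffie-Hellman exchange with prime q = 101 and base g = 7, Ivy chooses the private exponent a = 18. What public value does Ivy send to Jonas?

Public value = 7^{18} \pmod{101}.
7^1 ≡ 7 (mod 101)
7^2 = (7^1)^2 ≡ 7^2 = 49 ≡ 49 (mod 101)
7^4 = (7^2)^2 ≡ 49^2 = 2401 ≡ 78 (mod 101)
7^8 = (7^4)^2 ≡ 78^2 = 6084 ≡ 24 (mod 101)
7^16 = (7^8)^2 ≡ 24^2 = 576 ≡ 71 (mod 101)
7^18 = 7^16 · 7^2 ≡ 71 · 49 ≡ 45 (mod 101).

45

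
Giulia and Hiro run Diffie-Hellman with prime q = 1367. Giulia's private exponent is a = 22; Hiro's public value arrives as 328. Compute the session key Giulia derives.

Shared key K = 328^22 mod 1367.
328^1 ≡ 328 (mod 1367)
328^2 = (328^1)^2 ≡ 328^2 = 107584 ≡ 958 (mod 1367)
328^4 = (328^2)^2 ≡ 958^2 = 917764 ≡ 507 (mod 1367)
328^8 = (328^4)^2 ≡ 507^2 = 257049 ≡ 53 (mod 1367)
328^16 = (328^8)^2 ≡ 53^2 = 2809 ≡ 75 (mod 1367)
328^22 = 328^16 · 328^4 · 328^2 ≡ 75 · 507 · 958 ≡ 134 (mod 1367).

134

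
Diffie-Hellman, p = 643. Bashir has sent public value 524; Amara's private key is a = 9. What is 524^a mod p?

Shared key K = 524^9 mod 643.
524^1 ≡ 524 (mod 643)
524^2 = (524^1)^2 ≡ 524^2 = 274576 ≡ 15 (mod 643)
524^4 = (524^2)^2 ≡ 15^2 = 225 ≡ 225 (mod 643)
524^8 = (524^4)^2 ≡ 225^2 = 50625 ≡ 471 (mod 643)
524^9 = 524^8 · 524^1 ≡ 471 · 524 ≡ 535 (mod 643).

535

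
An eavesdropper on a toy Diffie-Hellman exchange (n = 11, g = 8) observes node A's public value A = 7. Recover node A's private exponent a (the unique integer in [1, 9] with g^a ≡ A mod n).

9

Try successive powers of 8 modulo 11:
8^1 ≡ 8
8^2 ≡ 9
8^3 ≡ 6
8^4 ≡ 4
8^5 ≡ 10
8^6 ≡ 3
8^7 ≡ 2
8^8 ≡ 5
8^9 ≡ 7
Found: a = 9.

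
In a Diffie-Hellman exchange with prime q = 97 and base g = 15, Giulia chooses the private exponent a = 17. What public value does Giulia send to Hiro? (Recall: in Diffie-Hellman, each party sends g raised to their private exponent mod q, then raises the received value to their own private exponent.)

57

Public value = 15^17 (mod 97).
15^1 ≡ 15 (mod 97)
15^2 = (15^1)^2 ≡ 15^2 = 225 ≡ 31 (mod 97)
15^4 = (15^2)^2 ≡ 31^2 = 961 ≡ 88 (mod 97)
15^8 = (15^4)^2 ≡ 88^2 = 7744 ≡ 81 (mod 97)
15^16 = (15^8)^2 ≡ 81^2 = 6561 ≡ 62 (mod 97)
15^17 = 15^16 · 15^1 ≡ 62 · 15 ≡ 57 (mod 97).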